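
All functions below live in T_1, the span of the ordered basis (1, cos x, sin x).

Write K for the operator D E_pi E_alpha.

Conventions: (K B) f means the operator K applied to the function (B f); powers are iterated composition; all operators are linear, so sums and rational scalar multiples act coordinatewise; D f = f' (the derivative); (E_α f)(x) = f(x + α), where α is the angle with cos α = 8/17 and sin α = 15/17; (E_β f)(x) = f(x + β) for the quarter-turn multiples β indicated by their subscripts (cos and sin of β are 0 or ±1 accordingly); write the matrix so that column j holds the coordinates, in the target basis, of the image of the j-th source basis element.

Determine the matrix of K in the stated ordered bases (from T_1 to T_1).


image of 1: 0
image of cos x: (15/17)cos x + (8/17)sin x
image of sin x: -(8/17)cos x + (15/17)sin x
each image's coordinates form column j of the matrix

the matrix is [[0, 0, 0]; [0, 15/17, -8/17]; [0, 8/17, 15/17]] (rows listed top to bottom)


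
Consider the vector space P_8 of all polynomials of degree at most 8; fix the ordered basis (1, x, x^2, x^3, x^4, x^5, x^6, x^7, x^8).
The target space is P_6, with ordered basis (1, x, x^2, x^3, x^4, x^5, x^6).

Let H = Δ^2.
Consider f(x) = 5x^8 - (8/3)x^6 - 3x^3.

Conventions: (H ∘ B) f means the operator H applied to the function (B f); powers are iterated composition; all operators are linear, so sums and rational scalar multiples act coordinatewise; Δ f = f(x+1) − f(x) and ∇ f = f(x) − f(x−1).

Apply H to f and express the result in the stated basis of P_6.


the result is g(x) = 280x^6 + 1680x^5 + 4820x^4 + 8080x^3 + 8120x^2 + 4542x + 3260/3

Δ f = 40x^7 + 140x^6 + 264x^5 + 310x^4 + (680/3)x^3 + 91x^2 + 15x - 2/3
Δ Δ f = 280x^6 + 1680x^5 + 4820x^4 + 8080x^3 + 8120x^2 + 4542x + 3260/3


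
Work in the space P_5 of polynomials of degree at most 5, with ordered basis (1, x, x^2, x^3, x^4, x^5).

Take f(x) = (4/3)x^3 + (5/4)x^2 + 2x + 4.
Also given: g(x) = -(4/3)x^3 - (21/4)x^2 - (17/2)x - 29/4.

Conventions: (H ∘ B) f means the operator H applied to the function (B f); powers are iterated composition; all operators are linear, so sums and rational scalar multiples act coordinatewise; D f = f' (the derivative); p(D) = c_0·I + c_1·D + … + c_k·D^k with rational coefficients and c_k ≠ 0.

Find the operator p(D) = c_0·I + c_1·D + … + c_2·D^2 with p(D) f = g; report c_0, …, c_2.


p(D) = -I − D − (1/2)·D^2, i.e. c_0 = -1, c_1 = -1, c_2 = -1/2

D^0 f = (4/3)x^3 + (5/4)x^2 + 2x + 4
D^1 f = 4x^2 + (5/2)x + 2
D^2 f = 8x + 5/2
matching coefficients of g against c_0 f + c_1 Df + … from the top degree down determines the c_i
solution: c_0 = -1, c_1 = -1, c_2 = -1/2


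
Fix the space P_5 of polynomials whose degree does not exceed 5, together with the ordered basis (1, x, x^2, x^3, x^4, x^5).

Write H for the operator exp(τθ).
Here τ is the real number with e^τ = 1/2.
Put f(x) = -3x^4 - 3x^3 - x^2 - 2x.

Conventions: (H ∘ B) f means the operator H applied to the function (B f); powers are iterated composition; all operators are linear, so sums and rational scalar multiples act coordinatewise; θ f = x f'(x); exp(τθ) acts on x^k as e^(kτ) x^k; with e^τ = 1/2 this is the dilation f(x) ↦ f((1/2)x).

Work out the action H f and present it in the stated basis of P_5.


exp(τθ) x^k = e^(kτ) x^k; with e^τ = 1/2 this sends x^k to (1/2)^k x^k
x ↦ 1/2 x
x^2 ↦ 1/4 x^2
x^3 ↦ 1/8 x^3
x^4 ↦ 1/16 x^4
applying this coordinatewise to f: exp(τθ) f = -(3/16)x^4 - (3/8)x^3 - (1/4)x^2 - x

the result is g(x) = -(3/16)x^4 - (3/8)x^3 - (1/4)x^2 - x


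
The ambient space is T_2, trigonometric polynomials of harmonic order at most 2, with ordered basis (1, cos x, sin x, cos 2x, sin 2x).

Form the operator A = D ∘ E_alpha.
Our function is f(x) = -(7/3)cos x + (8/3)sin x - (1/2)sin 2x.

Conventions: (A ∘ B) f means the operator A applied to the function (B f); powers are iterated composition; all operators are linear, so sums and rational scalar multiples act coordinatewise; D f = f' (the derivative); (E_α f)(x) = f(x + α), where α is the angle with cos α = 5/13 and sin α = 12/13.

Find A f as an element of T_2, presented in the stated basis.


the result is g(x) = (124/39)cos x - (61/39)sin x + (119/169)cos 2x + (120/169)sin 2x

E_alpha f = (61/39)cos x + (124/39)sin x - (60/169)cos 2x + (119/338)sin 2x
D E_alpha f = (124/39)cos x - (61/39)sin x + (119/169)cos 2x + (120/169)sin 2x


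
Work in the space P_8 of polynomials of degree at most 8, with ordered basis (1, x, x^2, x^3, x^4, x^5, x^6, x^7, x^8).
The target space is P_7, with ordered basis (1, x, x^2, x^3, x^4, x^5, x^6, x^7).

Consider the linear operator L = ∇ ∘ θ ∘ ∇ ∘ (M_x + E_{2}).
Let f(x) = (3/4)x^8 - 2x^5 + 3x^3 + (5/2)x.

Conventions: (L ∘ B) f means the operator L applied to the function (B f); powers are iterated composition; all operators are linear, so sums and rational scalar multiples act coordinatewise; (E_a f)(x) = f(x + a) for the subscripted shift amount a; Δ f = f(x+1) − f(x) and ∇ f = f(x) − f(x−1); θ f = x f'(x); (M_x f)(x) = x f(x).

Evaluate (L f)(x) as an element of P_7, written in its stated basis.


M_x f = (3/4)x^9 - 2x^6 + 3x^4 + (5/2)x^2
E_{2} f = (3/4)x^8 + 12x^7 + 84x^6 + 334x^5 + 820x^4 + 1267x^3 + 1202x^2 + (1293/2)x + 157
(M_x + E_{2}) f = (3/4)x^9 + (3/4)x^8 + 12x^7 + 82x^6 + 334x^5 + 823x^4 + 1267x^3 + (2409/2)x^2 + (1293/2)x + 157
∇ (M_x + E_{2}) f = (27/4)x^8 - 21x^7 + 126x^6 + (375/2)x^5 + 902x^4 + 1151x^3 + 1231x^2 + (2549/4)x + 150
θ ∇ (M_x + E_{2}) f = 54x^8 - 147x^7 + 756x^6 + (1875/2)x^5 + 3608x^4 + 3453x^3 + 2462x^2 + (2549/4)x
∇ θ ∇ (M_x + E_{2}) f = 432x^7 - 2541x^6 + 10647x^5 - (31155/2)x^4 + 28346x^3 - 17853x^2 + (20613/2)x - 7997/4

the image equals g(x) = 432x^7 - 2541x^6 + 10647x^5 - (31155/2)x^4 + 28346x^3 - 17853x^2 + (20613/2)x - 7997/4


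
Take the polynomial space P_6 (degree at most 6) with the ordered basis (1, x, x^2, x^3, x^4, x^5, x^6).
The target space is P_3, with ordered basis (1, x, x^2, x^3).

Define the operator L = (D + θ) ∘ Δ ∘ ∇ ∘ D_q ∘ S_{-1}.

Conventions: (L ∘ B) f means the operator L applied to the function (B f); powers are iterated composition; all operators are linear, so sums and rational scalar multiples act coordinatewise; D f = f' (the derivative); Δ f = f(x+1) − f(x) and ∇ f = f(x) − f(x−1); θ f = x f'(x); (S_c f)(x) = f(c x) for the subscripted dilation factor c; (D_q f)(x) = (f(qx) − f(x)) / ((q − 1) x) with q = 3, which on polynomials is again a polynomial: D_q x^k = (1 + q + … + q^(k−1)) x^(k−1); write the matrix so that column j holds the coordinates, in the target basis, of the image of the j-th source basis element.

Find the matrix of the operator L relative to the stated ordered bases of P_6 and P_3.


the matrix is [[0, 0, 0, 0, 240, 0, 3640]; [0, 0, 0, 0, 240, -2904, 3640]; [0, 0, 0, 0, 0, -2904, 21840]; [0, 0, 0, 0, 0, 0, 21840]] (rows listed top to bottom)

image of 1: 0
image of x: 0
image of x^2: 0
image of x^3: 0
image of x^4: 240x + 240
image of x^5: -2904x^2 - 2904x
image of x^6: 21840x^3 + 21840x^2 + 3640x + 3640
each image's coordinates form column j of the matrix


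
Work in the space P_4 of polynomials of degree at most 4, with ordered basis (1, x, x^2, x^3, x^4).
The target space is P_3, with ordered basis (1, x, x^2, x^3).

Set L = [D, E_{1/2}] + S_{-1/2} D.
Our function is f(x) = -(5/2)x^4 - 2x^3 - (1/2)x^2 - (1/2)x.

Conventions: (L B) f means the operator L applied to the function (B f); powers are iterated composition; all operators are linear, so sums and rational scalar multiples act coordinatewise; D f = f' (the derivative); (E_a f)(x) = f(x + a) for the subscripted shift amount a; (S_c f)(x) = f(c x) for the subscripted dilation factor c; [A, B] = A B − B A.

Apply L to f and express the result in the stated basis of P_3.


E_{1/2} f = -(5/2)x^4 - 7x^3 - (29/4)x^2 - (15/4)x - 25/32
D E_{1/2} f = -10x^3 - 21x^2 - (29/2)x - 15/4
D f = -10x^3 - 6x^2 - x - 1/2
E_{1/2} D f = -10x^3 - 21x^2 - (29/2)x - 15/4
[D, E_{1/2}] f = 0
D f = -10x^3 - 6x^2 - x - 1/2
S_{-1/2} D f = (5/4)x^3 - (3/2)x^2 + (1/2)x - 1/2
([D, E_{1/2}] + S_{-1/2} D) f = (5/4)x^3 - (3/2)x^2 + (1/2)x - 1/2

the result is g(x) = (5/4)x^3 - (3/2)x^2 + (1/2)x - 1/2


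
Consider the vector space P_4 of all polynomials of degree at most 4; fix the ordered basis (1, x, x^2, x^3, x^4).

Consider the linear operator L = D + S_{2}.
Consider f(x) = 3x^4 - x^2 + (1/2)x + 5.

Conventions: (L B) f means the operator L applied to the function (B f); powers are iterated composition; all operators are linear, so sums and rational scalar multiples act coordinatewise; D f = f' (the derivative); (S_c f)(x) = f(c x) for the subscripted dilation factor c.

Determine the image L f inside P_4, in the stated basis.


D f = 12x^3 - 2x + 1/2
S_{2} f = 48x^4 - 4x^2 + x + 5
(D + S_{2}) f = 48x^4 + 12x^3 - 4x^2 - x + 11/2

the image equals g(x) = 48x^4 + 12x^3 - 4x^2 - x + 11/2


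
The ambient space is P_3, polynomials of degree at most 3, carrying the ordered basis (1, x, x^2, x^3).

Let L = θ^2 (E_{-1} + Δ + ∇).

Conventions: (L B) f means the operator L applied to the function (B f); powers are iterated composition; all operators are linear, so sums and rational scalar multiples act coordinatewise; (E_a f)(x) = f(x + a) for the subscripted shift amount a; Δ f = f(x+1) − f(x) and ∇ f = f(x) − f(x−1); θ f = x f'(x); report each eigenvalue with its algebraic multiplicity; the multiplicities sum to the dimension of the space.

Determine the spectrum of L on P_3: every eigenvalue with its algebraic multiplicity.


λ = 0 (multiplicity 1), λ = 1 (multiplicity 1), λ = 4 (multiplicity 1), λ = 9 (multiplicity 1)

image of 1: 0
image of x: x
image of x^2: 4x^2 + 2x
image of x^3: 9x^3 + 12x^2 + 3x
the matrix is upper triangular; its diagonal is (0, 1, 4, 9)
for a triangular matrix the eigenvalues are the diagonal entries, with algebraic multiplicity their repetition count


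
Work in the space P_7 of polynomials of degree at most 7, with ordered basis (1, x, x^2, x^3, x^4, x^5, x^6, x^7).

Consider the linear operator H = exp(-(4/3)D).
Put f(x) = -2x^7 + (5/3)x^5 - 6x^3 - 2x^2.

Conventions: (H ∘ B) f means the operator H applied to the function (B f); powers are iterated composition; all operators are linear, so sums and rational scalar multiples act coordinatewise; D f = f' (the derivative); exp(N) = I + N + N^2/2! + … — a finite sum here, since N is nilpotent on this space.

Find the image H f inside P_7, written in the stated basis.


order-1 term: (56/3)x^6 - (100/9)x^4 + 24x^2 + (16/3)x
order-2 term: -(224/3)x^5 + (800/27)x^3 - 32x - 32/9
order-3 term: (4480/27)x^4 - (3200/81)x^2 + 128/9
order-4 term: -(17920/81)x^3 + (6400/243)x
order-5 term: (14336/81)x^2 - 5120/729
order-6 term: -(57344/729)x
order-7 term: 32768/2187
the series for exp(-(4/3)D) f terminates at order 7
exp(-(4/3)D) f = -2x^7 + (56/3)x^6 - 73x^5 + (4180/27)x^4 - (16006/81)x^3 + (4306/27)x^2 - (57584/729)x + 40736/2187

the image equals g(x) = -2x^7 + (56/3)x^6 - 73x^5 + (4180/27)x^4 - (16006/81)x^3 + (4306/27)x^2 - (57584/729)x + 40736/2187


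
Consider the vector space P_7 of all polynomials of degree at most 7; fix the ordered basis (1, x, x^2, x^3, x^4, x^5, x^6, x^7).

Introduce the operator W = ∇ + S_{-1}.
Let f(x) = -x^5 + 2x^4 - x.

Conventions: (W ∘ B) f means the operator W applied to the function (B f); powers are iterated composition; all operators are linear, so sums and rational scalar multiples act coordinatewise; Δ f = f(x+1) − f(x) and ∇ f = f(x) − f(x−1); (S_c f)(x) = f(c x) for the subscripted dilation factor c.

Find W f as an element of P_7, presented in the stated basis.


g(x) = x^5 - 3x^4 + 18x^3 - 22x^2 + 14x - 4

∇ f = -5x^4 + 18x^3 - 22x^2 + 13x - 4
S_{-1} f = x^5 + 2x^4 + x
(∇ + S_{-1}) f = x^5 - 3x^4 + 18x^3 - 22x^2 + 14x - 4


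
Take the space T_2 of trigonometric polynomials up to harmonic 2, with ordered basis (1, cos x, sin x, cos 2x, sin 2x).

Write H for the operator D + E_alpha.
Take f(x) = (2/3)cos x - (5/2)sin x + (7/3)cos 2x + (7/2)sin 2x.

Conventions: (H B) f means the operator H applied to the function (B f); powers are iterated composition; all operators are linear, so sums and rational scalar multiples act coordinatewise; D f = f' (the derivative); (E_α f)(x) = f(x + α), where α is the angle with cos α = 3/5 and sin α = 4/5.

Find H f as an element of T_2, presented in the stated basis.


D f = -(5/2)cos x - (2/3)sin x + 7cos 2x - (14/3)sin 2x
E_alpha f = -(8/5)cos x - (61/30)sin x + (203/75)cos 2x - (161/50)sin 2x
(D + E_alpha) f = -(41/10)cos x - (27/10)sin x + (728/75)cos 2x - (1183/150)sin 2x

the result is g(x) = -(41/10)cos x - (27/10)sin x + (728/75)cos 2x - (1183/150)sin 2x


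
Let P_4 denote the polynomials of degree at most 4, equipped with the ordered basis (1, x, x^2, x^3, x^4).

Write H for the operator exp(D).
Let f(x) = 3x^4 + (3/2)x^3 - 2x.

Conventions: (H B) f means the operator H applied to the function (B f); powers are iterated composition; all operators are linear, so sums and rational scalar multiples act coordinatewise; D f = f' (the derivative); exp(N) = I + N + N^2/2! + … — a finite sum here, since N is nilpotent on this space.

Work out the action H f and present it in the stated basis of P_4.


order-1 term: 12x^3 + (9/2)x^2 - 2
order-2 term: 18x^2 + (9/2)x
order-3 term: 12x + 3/2
order-4 term: 3
the series for exp(D) f terminates at order 4
exp(D) f = 3x^4 + (27/2)x^3 + (45/2)x^2 + (29/2)x + 5/2

the image equals g(x) = 3x^4 + (27/2)x^3 + (45/2)x^2 + (29/2)x + 5/2


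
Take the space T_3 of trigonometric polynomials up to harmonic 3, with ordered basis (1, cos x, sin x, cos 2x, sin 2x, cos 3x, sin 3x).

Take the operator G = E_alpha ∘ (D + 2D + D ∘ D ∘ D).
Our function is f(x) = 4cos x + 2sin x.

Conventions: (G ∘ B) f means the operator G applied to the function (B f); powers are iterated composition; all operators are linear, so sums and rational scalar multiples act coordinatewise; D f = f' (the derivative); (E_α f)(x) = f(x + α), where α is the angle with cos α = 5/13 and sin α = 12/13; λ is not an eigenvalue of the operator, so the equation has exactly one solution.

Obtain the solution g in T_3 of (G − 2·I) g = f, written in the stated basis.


write g with unknown coordinates in the stated basis and equate coefficients in (G − 2·I) g = f
solving from the highest basis element down gives g = -(11/10)cos x - (3/10)sin x
check: G g = (9/5)cos x + (7/5)sin x
so G g − 2·g = 4cos x + 2sin x = f ✓

the result is g(x) = -(11/10)cos x - (3/10)sin x


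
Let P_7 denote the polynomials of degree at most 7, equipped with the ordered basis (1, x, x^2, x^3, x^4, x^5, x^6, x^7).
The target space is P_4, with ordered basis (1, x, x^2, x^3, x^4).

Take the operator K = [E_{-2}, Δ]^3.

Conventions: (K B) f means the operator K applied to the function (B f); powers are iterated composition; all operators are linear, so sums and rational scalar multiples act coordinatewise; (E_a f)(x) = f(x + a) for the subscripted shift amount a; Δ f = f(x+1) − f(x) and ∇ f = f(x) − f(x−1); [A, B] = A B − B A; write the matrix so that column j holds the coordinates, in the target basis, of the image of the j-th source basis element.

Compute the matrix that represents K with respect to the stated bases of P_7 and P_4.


the matrix is [[0, 0, 0, 0, 0, 0, 0, 0]; [0, 0, 0, 0, 0, 0, 0, 0]; [0, 0, 0, 0, 0, 0, 0, 0]; [0, 0, 0, 0, 0, 0, 0, 0]; [0, 0, 0, 0, 0, 0, 0, 0]] (rows listed top to bottom)

image of 1: 0
image of x: 0
image of x^2: 0
image of x^3: 0
image of x^4: 0
image of x^5: 0
image of x^6: 0
image of x^7: 0
each image's coordinates form column j of the matrix


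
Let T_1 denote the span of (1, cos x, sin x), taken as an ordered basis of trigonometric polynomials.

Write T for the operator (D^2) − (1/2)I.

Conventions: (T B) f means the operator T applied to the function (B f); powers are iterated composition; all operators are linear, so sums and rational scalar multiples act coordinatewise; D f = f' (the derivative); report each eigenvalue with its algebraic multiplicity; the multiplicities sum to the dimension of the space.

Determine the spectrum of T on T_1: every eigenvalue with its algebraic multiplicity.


λ = -3/2 (multiplicity 2), λ = -1/2 (multiplicity 1)

image of 1: -1/2
image of cos x: -(3/2)cos x
image of sin x: -(3/2)sin x
the matrix is diagonal; its diagonal is (-1/2, -3/2, -3/2)
for a triangular matrix the eigenvalues are the diagonal entries, with algebraic multiplicity their repetition count


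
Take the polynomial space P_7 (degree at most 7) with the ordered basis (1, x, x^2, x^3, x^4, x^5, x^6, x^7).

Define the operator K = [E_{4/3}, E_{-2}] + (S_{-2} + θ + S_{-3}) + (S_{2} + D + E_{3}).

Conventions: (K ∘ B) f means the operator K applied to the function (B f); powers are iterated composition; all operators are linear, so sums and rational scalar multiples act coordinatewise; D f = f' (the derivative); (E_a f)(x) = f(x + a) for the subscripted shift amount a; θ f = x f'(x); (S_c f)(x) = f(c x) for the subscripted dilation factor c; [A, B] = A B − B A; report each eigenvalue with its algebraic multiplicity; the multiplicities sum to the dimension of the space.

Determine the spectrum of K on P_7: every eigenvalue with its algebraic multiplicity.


λ = -2179 (multiplicity 1), λ = -237 (multiplicity 1), λ = -23 (multiplicity 1), λ = -1 (multiplicity 1), λ = 4 (multiplicity 1), λ = 20 (multiplicity 1), λ = 118 (multiplicity 1), λ = 864 (multiplicity 1)

image of 1: 4
image of x: -x + 4
image of x^2: 20x^2 + 8x + 9
image of x^3: -23x^3 + 12x^2 + 27x + 27
image of x^4: 118x^4 + 16x^3 + 54x^2 + 108x + 81
image of x^5: -237x^5 + 20x^4 + 90x^3 + 270x^2 + 405x + 243
image of x^6: 864x^6 + 24x^5 + 135x^4 + 540x^3 + 1215x^2 + 1458x + 729
image of x^7: -2179x^7 + 28x^6 + 189x^5 + 945x^4 + 2835x^3 + 5103x^2 + 5103x + 2187
the matrix is upper triangular; its diagonal is (4, -1, 20, -23, 118, -237, 864, -2179)
for a triangular matrix the eigenvalues are the diagonal entries, with algebraic multiplicity their repetition count


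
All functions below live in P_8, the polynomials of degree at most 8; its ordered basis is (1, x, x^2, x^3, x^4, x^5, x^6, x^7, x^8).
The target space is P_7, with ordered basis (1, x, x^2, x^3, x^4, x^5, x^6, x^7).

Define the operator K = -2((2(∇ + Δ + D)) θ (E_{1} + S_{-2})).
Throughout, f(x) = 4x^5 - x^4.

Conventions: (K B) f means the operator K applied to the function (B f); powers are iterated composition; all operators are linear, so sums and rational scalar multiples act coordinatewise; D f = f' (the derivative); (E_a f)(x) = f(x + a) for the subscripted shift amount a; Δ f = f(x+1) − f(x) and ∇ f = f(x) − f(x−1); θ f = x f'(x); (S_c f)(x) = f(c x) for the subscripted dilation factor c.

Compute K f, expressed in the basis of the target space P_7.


E_{1} f = 4x^5 + 19x^4 + 36x^3 + 34x^2 + 16x + 3
S_{-2} f = -128x^5 - 16x^4
(E_{1} + S_{-2}) f = -124x^5 + 3x^4 + 36x^3 + 34x^2 + 16x + 3
θ (E_{1} + S_{-2}) f = -620x^5 + 12x^4 + 108x^3 + 68x^2 + 16x
∇ θ (E_{1} + S_{-2}) f = -3100x^4 + 6248x^3 - 5948x^2 + 2960x - 576
Δ θ (E_{1} + S_{-2}) f = -3100x^4 - 6152x^3 - 5804x^2 - 2592x - 416
D θ (E_{1} + S_{-2}) f = -3100x^4 + 48x^3 + 324x^2 + 136x + 16
(∇ + Δ + D) θ (E_{1} + S_{-2}) f = -9300x^4 + 144x^3 - 11428x^2 + 504x - 976
(2(∇ + Δ + D)) θ (E_{1} + S_{-2}) f = -18600x^4 + 288x^3 - 22856x^2 + 1008x - 1952
(-2((2(∇ + Δ + D)) θ (E_{1} + S_{-2}))) f = 37200x^4 - 576x^3 + 45712x^2 - 2016x + 3904

the image equals g(x) = 37200x^4 - 576x^3 + 45712x^2 - 2016x + 3904


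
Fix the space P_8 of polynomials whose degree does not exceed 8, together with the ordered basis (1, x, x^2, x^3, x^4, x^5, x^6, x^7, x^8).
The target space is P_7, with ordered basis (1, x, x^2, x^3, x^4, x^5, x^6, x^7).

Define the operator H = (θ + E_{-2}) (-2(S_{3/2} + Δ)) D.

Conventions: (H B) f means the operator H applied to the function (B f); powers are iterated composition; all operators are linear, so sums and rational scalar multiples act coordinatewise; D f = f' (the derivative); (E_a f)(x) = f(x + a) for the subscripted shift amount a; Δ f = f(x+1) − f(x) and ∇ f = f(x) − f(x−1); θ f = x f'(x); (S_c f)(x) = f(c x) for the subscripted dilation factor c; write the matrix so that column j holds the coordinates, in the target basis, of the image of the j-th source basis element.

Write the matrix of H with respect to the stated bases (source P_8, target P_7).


the matrix is [[0, -2, 8, -36, 160, -660, 2544, -9324, 32960]; [0, 0, -12, 30, -276, 1300, -6450, 27930, -115528]; [0, 0, 0, -81/2, 90, -1155, 6210, -71085/2, 172620]; [0, 0, 0, 0, -108, 245, -3645, 22715, -146370]; [0, 0, 0, 0, 0, -2025/8, 2445/4, -78225/8, 70385]; [0, 0, 0, 0, 0, 0, -2187/4, 11277/8, -47271/2]; [0, 0, 0, 0, 0, 0, 0, -35721/32, 12173/4]; [0, 0, 0, 0, 0, 0, 0, 0, -2187]] (rows listed top to bottom)

image of 1: 0
image of x: -2
image of x^2: -12x + 8
image of x^3: -(81/2)x^2 + 30x - 36
image of x^4: -108x^3 + 90x^2 - 276x + 160
image of x^5: -(2025/8)x^4 + 245x^3 - 1155x^2 + 1300x - 660
image of x^6: -(2187/4)x^5 + (2445/4)x^4 - 3645x^3 + 6210x^2 - 6450x + 2544
image of x^7: -(35721/32)x^6 + (11277/8)x^5 - (78225/8)x^4 + 22715x^3 - (71085/2)x^2 + 27930x - 9324
image of x^8: -2187x^7 + (12173/4)x^6 - (47271/2)x^5 + 70385x^4 - 146370x^3 + 172620x^2 - 115528x + 32960
each image's coordinates form column j of the matrix


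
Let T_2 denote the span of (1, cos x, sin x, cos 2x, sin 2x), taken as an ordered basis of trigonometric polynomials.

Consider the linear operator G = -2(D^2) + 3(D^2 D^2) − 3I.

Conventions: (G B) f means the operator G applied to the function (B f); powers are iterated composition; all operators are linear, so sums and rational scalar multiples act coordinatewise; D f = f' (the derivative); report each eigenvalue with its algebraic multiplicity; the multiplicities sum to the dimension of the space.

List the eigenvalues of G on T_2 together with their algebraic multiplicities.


image of 1: -3
image of cos x: 2cos x
image of sin x: 2sin x
image of cos 2x: 53cos 2x
image of sin 2x: 53sin 2x
the matrix is diagonal; its diagonal is (-3, 2, 2, 53, 53)
for a triangular matrix the eigenvalues are the diagonal entries, with algebraic multiplicity their repetition count

λ = -3 (multiplicity 1), λ = 2 (multiplicity 2), λ = 53 (multiplicity 2)


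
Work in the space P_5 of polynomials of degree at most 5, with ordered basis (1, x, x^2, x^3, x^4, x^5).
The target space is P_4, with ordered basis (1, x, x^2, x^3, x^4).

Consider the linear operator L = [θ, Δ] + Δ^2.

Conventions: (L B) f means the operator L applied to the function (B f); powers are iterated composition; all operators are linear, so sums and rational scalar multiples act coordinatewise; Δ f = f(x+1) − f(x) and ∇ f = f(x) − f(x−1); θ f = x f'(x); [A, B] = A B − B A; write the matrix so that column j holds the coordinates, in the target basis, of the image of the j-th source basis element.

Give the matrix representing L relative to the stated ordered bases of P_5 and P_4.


the matrix is [[0, -1, 0, 3, 10, 25]; [0, 0, -2, 0, 12, 50]; [0, 0, 0, -3, 0, 30]; [0, 0, 0, 0, -4, 0]; [0, 0, 0, 0, 0, -5]] (rows listed top to bottom)

image of 1: 0
image of x: -1
image of x^2: -2x
image of x^3: -3x^2 + 3
image of x^4: -4x^3 + 12x + 10
image of x^5: -5x^4 + 30x^2 + 50x + 25
each image's coordinates form column j of the matrix


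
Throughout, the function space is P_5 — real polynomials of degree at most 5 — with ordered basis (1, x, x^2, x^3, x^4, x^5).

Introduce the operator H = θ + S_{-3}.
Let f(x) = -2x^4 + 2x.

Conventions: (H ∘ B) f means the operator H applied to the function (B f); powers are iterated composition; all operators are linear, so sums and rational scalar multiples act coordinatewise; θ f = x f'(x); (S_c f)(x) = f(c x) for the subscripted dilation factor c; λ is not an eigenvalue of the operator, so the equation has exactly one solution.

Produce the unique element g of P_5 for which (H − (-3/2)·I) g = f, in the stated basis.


the image equals g(x) = -(4/173)x^4 - 4x

write g with unknown coordinates in the stated basis and equate coefficients in (H − (-3/2)·I) g = f
solving from the highest basis element down gives g = -(4/173)x^4 - 4x
check: H g = -(340/173)x^4 + 8x
so H g − (-3/2)·g = -2x^4 + 2x = f ✓


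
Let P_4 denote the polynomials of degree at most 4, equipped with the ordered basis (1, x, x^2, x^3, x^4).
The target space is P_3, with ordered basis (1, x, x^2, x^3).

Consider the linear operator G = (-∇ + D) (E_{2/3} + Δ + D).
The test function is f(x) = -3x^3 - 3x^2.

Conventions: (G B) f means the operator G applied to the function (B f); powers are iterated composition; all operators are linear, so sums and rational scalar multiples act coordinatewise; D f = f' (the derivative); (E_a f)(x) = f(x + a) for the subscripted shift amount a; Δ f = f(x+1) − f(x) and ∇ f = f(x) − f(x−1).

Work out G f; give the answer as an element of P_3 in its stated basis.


the image equals g(x) = -9x - 24

E_{2/3} f = -3x^3 - 9x^2 - 8x - 20/9
Δ f = -9x^2 - 15x - 6
D f = -9x^2 - 6x
(E_{2/3} + Δ + D) f = -3x^3 - 27x^2 - 29x - 74/9
∇ (E_{2/3} + Δ + D) f = -9x^2 - 45x - 5
(-∇) (E_{2/3} + Δ + D) f = 9x^2 + 45x + 5
D (E_{2/3} + Δ + D) f = -9x^2 - 54x - 29
(-∇ + D) (E_{2/3} + Δ + D) f = -9x - 24


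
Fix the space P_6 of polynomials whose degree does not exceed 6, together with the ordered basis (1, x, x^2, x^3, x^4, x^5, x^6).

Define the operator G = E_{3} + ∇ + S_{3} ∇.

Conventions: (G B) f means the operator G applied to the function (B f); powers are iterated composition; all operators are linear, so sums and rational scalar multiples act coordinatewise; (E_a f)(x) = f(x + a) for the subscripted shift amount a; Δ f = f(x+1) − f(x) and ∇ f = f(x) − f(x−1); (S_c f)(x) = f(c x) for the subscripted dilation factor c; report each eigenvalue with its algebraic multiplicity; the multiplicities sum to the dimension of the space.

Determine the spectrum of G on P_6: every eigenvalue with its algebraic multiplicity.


λ = 1 (multiplicity 7)

image of 1: 1
image of x: x + 5
image of x^2: x^2 + 14x + 7
image of x^3: x^3 + 39x^2 + 15x + 29
image of x^4: x^4 + 124x^3 - 6x^2 + 124x + 79
image of x^5: x^5 + 425x^4 - 190x^3 + 370x^2 + 385x + 245
image of x^6: x^6 + 1482x^5 - 1095x^4 + 1100x^3 + 1065x^2 + 1482x + 727
the matrix is upper triangular; its diagonal is (1, 1, 1, 1, 1, 1, 1)
for a triangular matrix the eigenvalues are the diagonal entries, with algebraic multiplicity their repetition count


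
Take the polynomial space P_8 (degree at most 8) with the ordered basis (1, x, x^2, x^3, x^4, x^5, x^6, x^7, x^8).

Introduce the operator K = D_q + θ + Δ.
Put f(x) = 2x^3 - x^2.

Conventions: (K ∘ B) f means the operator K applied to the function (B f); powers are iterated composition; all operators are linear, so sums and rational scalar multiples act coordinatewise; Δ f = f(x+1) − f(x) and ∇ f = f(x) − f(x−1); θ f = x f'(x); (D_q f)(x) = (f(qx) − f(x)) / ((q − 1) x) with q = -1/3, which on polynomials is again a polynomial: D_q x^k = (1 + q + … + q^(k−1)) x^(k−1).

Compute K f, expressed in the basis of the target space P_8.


the image equals g(x) = 6x^3 + (50/9)x^2 + (10/3)x + 1

D_q f = (14/9)x^2 - (2/3)x
θ f = 6x^3 - 2x^2
Δ f = 6x^2 + 4x + 1
(D_q + θ + Δ) f = 6x^3 + (50/9)x^2 + (10/3)x + 1


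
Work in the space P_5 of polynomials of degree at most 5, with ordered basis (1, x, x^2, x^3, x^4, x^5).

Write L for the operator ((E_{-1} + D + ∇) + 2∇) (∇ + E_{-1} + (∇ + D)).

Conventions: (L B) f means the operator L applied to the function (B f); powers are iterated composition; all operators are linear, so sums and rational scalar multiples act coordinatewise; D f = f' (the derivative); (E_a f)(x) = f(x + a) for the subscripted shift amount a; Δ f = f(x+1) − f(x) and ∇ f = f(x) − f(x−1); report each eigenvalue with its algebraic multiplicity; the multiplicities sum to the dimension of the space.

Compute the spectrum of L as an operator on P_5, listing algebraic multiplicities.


λ = 1 (multiplicity 6)

image of 1: 1
image of x: x + 5
image of x^2: x^2 + 10x + 9
image of x^3: x^3 + 15x^2 + 27x - 18
image of x^4: x^4 + 20x^3 + 54x^2 - 72x + 37
image of x^5: x^5 + 25x^4 + 90x^3 - 180x^2 + 185x - 72
the matrix is upper triangular; its diagonal is (1, 1, 1, 1, 1, 1)
for a triangular matrix the eigenvalues are the diagonal entries, with algebraic multiplicity their repetition count


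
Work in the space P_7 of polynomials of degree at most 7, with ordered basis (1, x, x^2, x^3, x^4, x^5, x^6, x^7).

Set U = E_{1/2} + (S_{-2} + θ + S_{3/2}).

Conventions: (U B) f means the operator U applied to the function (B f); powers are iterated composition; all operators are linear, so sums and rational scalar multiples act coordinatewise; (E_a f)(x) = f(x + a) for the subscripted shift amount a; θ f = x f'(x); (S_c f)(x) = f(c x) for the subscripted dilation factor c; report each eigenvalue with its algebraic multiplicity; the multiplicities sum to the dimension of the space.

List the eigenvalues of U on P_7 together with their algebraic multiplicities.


λ = -13173/128 (multiplicity 1), λ = -589/32 (multiplicity 1), λ = -5/8 (multiplicity 1), λ = 3/2 (multiplicity 1), λ = 3 (multiplicity 1), λ = 37/4 (multiplicity 1), λ = 417/16 (multiplicity 1), λ = 5273/64 (multiplicity 1)

image of 1: 3
image of x: (3/2)x + 1/2
image of x^2: (37/4)x^2 + x + 1/4
image of x^3: -(5/8)x^3 + (3/2)x^2 + (3/4)x + 1/8
image of x^4: (417/16)x^4 + 2x^3 + (3/2)x^2 + (1/2)x + 1/16
image of x^5: -(589/32)x^5 + (5/2)x^4 + (5/2)x^3 + (5/4)x^2 + (5/16)x + 1/32
image of x^6: (5273/64)x^6 + 3x^5 + (15/4)x^4 + (5/2)x^3 + (15/16)x^2 + (3/16)x + 1/64
image of x^7: -(13173/128)x^7 + (7/2)x^6 + (21/4)x^5 + (35/8)x^4 + (35/16)x^3 + (21/32)x^2 + (7/64)x + 1/128
the matrix is upper triangular; its diagonal is (3, 3/2, 37/4, -5/8, 417/16, -589/32, 5273/64, -13173/128)
for a triangular matrix the eigenvalues are the diagonal entries, with algebraic multiplicity their repetition count


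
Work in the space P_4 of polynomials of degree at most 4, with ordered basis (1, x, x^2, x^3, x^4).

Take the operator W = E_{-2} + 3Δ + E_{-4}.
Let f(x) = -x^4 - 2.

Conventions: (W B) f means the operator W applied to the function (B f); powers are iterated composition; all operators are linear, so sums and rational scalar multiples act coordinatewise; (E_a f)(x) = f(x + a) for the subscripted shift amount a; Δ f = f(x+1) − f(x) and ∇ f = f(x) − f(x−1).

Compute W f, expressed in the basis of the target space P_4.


E_{-2} f = -x^4 + 8x^3 - 24x^2 + 32x - 18
Δ f = -4x^3 - 6x^2 - 4x - 1
(3Δ) f = -12x^3 - 18x^2 - 12x - 3
E_{-4} f = -x^4 + 16x^3 - 96x^2 + 256x - 258
(E_{-2} + 3Δ + E_{-4}) f = -2x^4 + 12x^3 - 138x^2 + 276x - 279

the image equals g(x) = -2x^4 + 12x^3 - 138x^2 + 276x - 279


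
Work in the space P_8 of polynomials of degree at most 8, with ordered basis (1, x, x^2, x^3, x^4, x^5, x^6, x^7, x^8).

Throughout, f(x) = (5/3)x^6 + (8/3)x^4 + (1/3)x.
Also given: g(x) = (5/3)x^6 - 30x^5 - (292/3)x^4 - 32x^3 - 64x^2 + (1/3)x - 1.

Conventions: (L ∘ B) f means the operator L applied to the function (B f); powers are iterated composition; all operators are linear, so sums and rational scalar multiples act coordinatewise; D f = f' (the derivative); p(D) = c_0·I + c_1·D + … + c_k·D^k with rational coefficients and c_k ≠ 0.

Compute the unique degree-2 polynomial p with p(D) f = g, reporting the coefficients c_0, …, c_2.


c_0 = 1, c_1 = -3, c_2 = -2

D^0 f = (5/3)x^6 + (8/3)x^4 + (1/3)x
D^1 f = 10x^5 + (32/3)x^3 + 1/3
D^2 f = 50x^4 + 32x^2
matching coefficients of g against c_0 f + c_1 Df + … from the top degree down determines the c_i
solution: c_0 = 1, c_1 = -3, c_2 = -2


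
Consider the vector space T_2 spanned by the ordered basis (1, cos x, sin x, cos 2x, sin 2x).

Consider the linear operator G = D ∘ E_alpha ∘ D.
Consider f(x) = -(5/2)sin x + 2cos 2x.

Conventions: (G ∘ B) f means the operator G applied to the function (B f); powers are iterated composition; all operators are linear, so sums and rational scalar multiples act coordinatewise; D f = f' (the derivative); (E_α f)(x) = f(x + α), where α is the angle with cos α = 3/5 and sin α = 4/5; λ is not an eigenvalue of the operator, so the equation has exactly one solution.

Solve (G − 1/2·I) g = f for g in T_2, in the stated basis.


write g with unknown coordinates in the stated basis and equate coefficients in (G − 1/2·I) g = f
solving from the highest basis element down gives g = -(40/37)cos x + (55/37)sin x + (124/1513)cos 2x - (768/1513)sin 2x
check: G g = -(20/37)cos x - (65/37)sin x + (3088/1513)cos 2x - (384/1513)sin 2x
so G g − 1/2·g = -(5/2)sin x + 2cos 2x = f ✓

the result is g(x) = -(40/37)cos x + (55/37)sin x + (124/1513)cos 2x - (768/1513)sin 2x


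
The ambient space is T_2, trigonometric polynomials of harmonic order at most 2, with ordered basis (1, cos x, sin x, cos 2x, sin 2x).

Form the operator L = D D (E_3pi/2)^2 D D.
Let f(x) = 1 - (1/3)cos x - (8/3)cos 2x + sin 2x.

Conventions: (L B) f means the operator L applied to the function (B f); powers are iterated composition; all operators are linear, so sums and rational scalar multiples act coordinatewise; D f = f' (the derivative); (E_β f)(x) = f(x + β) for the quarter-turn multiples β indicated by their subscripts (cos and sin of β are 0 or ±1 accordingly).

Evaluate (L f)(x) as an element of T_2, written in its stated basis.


the result is g(x) = (1/3)cos x - (128/3)cos 2x + 16sin 2x

D f = (1/3)sin x + 2cos 2x + (16/3)sin 2x
D D f = (1/3)cos x + (32/3)cos 2x - 4sin 2x
E_3pi/2 (D D) f = (1/3)sin x - (32/3)cos 2x + 4sin 2x
E_3pi/2 E_3pi/2 (D D) f = -(1/3)cos x + (32/3)cos 2x - 4sin 2x
D (E_3pi/2)^2 (D D) f = (1/3)sin x - 8cos 2x - (64/3)sin 2x
D D (E_3pi/2)^2 (D D) f = (1/3)cos x - (128/3)cos 2x + 16sin 2x


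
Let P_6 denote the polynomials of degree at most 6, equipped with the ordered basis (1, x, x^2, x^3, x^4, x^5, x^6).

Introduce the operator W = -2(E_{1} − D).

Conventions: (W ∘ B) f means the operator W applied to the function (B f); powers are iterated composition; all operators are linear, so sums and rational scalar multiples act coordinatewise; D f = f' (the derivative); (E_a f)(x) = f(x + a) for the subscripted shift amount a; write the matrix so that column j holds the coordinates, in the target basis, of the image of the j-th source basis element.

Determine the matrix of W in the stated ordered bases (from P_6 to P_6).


image of 1: -2
image of x: -2x
image of x^2: -2x^2 - 2
image of x^3: -2x^3 - 6x - 2
image of x^4: -2x^4 - 12x^2 - 8x - 2
image of x^5: -2x^5 - 20x^3 - 20x^2 - 10x - 2
image of x^6: -2x^6 - 30x^4 - 40x^3 - 30x^2 - 12x - 2
each image's coordinates form column j of the matrix

the matrix is [[-2, 0, -2, -2, -2, -2, -2]; [0, -2, 0, -6, -8, -10, -12]; [0, 0, -2, 0, -12, -20, -30]; [0, 0, 0, -2, 0, -20, -40]; [0, 0, 0, 0, -2, 0, -30]; [0, 0, 0, 0, 0, -2, 0]; [0, 0, 0, 0, 0, 0, -2]] (rows listed top to bottom)


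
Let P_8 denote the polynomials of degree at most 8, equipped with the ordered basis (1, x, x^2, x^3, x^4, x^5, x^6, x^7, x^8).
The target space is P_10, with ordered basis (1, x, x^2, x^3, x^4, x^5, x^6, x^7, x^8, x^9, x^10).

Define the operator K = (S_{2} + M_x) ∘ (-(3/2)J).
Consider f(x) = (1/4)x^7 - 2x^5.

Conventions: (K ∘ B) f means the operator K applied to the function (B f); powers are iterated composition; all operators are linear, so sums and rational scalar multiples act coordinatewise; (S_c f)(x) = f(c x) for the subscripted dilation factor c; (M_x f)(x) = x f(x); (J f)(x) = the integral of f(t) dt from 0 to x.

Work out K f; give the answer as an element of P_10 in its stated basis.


the result is g(x) = -(3/64)x^9 - 12x^8 + (1/2)x^7 + 32x^6

J f = (1/32)x^8 - (1/3)x^6
(-(3/2)J) f = -(3/64)x^8 + (1/2)x^6
S_{2} (-(3/2)J) f = -12x^8 + 32x^6
M_x (-(3/2)J) f = -(3/64)x^9 + (1/2)x^7
(S_{2} + M_x) (-(3/2)J) f = -(3/64)x^9 - 12x^8 + (1/2)x^7 + 32x^6


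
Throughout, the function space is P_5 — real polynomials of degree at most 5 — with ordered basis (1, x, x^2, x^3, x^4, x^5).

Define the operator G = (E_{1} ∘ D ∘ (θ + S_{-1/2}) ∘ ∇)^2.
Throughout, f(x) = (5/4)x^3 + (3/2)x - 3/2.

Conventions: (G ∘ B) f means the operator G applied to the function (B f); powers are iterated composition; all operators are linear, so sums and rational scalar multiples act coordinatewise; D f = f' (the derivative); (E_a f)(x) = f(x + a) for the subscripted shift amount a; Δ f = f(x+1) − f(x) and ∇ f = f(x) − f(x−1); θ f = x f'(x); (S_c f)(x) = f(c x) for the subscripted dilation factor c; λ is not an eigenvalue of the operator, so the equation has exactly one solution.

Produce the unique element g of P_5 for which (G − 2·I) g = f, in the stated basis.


write g with unknown coordinates in the stated basis and equate coefficients in (G − 2·I) g = f
solving from the highest basis element down gives g = -(5/8)x^3 - (3/4)x + 3/4
check: G g = 0
so G g − 2·g = (5/4)x^3 + (3/2)x - 3/2 = f ✓

the result is g(x) = -(5/8)x^3 - (3/4)x + 3/4


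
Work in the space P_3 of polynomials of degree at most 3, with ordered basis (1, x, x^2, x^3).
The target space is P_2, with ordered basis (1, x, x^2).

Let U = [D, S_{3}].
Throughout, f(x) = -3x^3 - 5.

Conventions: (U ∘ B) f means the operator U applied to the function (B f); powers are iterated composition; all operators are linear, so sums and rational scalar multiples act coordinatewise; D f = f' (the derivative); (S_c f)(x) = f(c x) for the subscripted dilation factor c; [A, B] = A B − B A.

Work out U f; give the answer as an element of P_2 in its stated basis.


the image equals g(x) = -162x^2

S_{3} f = -81x^3 - 5
D S_{3} f = -243x^2
D f = -9x^2
S_{3} D f = -81x^2
[D, S_{3}] f = -162x^2


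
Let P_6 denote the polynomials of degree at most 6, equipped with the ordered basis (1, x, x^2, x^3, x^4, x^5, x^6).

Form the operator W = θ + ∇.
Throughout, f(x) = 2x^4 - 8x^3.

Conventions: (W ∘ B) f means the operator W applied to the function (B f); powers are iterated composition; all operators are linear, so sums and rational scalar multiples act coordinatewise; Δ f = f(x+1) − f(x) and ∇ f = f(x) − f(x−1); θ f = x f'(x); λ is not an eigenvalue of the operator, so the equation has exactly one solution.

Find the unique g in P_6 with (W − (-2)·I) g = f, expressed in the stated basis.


write g with unknown coordinates in the stated basis and equate coefficients in (W − (-2)·I) g = f
solving from the highest basis element down gives g = (1/3)x^4 - (28/15)x^3 + (19/10)x^2 - (161/45)x + 691/180
check: W g = (4/3)x^4 - (64/15)x^3 - (19/5)x^2 + (322/45)x - 691/90
so W g − (-2)·g = 2x^4 - 8x^3 = f ✓

the image equals g(x) = (1/3)x^4 - (28/15)x^3 + (19/10)x^2 - (161/45)x + 691/180


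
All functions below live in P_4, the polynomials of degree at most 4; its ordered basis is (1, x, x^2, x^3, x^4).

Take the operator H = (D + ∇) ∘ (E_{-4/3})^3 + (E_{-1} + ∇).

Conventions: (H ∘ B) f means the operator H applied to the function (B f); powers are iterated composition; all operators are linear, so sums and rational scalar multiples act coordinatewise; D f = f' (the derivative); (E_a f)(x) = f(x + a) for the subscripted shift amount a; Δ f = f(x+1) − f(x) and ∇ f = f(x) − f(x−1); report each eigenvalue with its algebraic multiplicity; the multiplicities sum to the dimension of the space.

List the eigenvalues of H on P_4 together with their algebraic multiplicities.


image of 1: 1
image of x: x + 2
image of x^2: x^2 + 4x - 17
image of x^3: x^3 + 6x^2 - 51x + 109
image of x^4: x^4 + 8x^3 - 102x^2 + 436x - 625
the matrix is upper triangular; its diagonal is (1, 1, 1, 1, 1)
for a triangular matrix the eigenvalues are the diagonal entries, with algebraic multiplicity their repetition count

λ = 1 (multiplicity 5)


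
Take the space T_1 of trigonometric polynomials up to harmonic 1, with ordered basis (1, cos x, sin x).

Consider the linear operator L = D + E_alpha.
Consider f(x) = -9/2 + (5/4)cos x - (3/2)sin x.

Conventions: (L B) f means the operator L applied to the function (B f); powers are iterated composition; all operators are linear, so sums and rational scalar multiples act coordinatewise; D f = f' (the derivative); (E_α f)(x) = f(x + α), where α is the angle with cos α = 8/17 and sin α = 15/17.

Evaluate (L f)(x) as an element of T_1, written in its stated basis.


D f = -(3/2)cos x - (5/4)sin x
E_alpha f = -9/2 - (25/34)cos x - (123/68)sin x
(D + E_alpha) f = -9/2 - (38/17)cos x - (52/17)sin x

the result is g(x) = -9/2 - (38/17)cos x - (52/17)sin x
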